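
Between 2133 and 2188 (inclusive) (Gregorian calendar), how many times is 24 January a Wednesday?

Track 24 January's weekday year by year (advancing +1, or +2 across a Feb 29):
  2133: Sat  2134: Sun (+1)  2135: Mon (+1)  2136: Tue (+1)  2137: Thu (+2)
  2138: Fri (+1)  2139: Sat (+1)  2140: Sun (+1)  2141: Tue (+2)  2142: Wed (+1) ✓
  2143: Thu (+1)  2144: Fri (+1)  2145: Sun (+2)  2146: Mon (+1)  … (28 more years) …
  2175: Tue (+1)  2176: Wed (+1) ✓  2177: Fri (+2)  2178: Sat (+1)  2179: Sun (+1)
  2180: Mon (+1)  2181: Wed (+2) ✓  2182: Thu (+1)  2183: Fri (+1)  2184: Sat (+1)
  2185: Mon (+2)  2186: Tue (+1)  2187: Wed (+1) ✓  2188: Thu (+1)
Wednesday years: 2142, 2148, 2153, 2159, 2170, 2176, 2181, 2187 — 8 in total.

8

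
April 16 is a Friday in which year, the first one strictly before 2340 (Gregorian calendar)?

From one year to the next, a fixed date's weekday advances by 1, or by 2 when a Feb 29 lies between the two dates.
2340: April 16 is Tuesday.
2339: Sunday (−2)
2338: Saturday (−1)
2337: Friday (−1)
April 16 falls on a Friday in 2337.

2337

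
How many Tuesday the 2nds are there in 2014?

Check the 2nd of each month of 2014: Jan 2: Thu, Feb 2: Sun, Mar 2: Sun, Apr 2: Wed, May 2: Fri, Jun 2: Mon, Jul 2: Wed, Aug 2: Sat, Sep 2: Tue, Oct 2: Thu, Nov 2: Sun, Dec 2: Tue.
Tuesday occurs in September, December — 2 months.

2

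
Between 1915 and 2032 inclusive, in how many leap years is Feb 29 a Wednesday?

Leap years in 1915–2032: 30 of them.
Feb 29 weekday advances by 5 (mod 7) from one leap year to the next four years later (or differs when a century non-leap intervenes).
Leap-day weekdays: 1916:Tue 1920:Sun 1924:Fri 1928:Wed✓ 1932:Mon 1936:Sat 1940:Thu 1944:Tue 1948:Sun 1952:Fri 1956:Wed✓ 1960:Mon 1964:Sat …(4 more)… 1984:Wed✓ 1988:Mon 1992:Sat 1996:Thu 2000:Tue 2004:Sun 2008:Fri 2012:Wed✓ 2016:Mon 2020:Sat 2024:Thu 2028:Tue 2032:Sun
Wednesday: 1928, 1956, 1984, 2012 → 4.

4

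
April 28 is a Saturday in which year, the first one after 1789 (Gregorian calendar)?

1792

From one year to the next, a fixed date's weekday advances by 1, or by 2 when a Feb 29 lies between the two dates.
1789: April 28 is Tuesday.
1790: Wednesday (+1)
1791: Thursday (+1)
1792: Saturday (+2)
April 28 falls on a Saturday in 1792.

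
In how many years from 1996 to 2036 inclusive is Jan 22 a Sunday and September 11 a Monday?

Check each year's weekday for Jan 22 and September 11:
  1996: Mon/Wed  1997: Wed/Thu  1998: Thu/Fri  1999: Fri/Sat  2000: Sat/Mon  2001: Mon/Tue  2002: Tue/Wed  2003: Wed/Thu  2004: Thu/Sat  2005: Sat/Sun  2006: Sun/Mon ✓  2007: Mon/Tue  2008: Tue/Thu  2009: Thu/Fri  …(13 more)…  2023: Sun/Mon ✓  2024: Mon/Wed  2025: Wed/Thu  2026: Thu/Fri  2027: Fri/Sat  2028: Sat/Mon  2029: Mon/Tue  2030: Tue/Wed  2031: Wed/Thu  2032: Thu/Sat  2033: Sat/Sun  2034: Sun/Mon ✓  2035: Mon/Tue  2036: Tue/Thu
Both conditions hold in: 2006, 2017, 2023, 2034 — 4.

4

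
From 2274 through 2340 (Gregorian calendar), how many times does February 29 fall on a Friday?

2

Leap years in 2274–2340: 16 of them.
Feb 29 weekday advances by 5 (mod 7) from one leap year to the next four years later (or differs when a century non-leap intervenes).
Leap-day weekdays: 2276:Tue 2280:Sun 2284:Fri✓ 2288:Wed 2292:Mon 2296:Sat 2304:Mon 2308:Sat 2312:Thu 2316:Tue 2320:Sun 2324:Fri✓ 2328:Wed 2332:Mon 2336:Sat 2340:Thu
Friday: 2284, 2324 → 2.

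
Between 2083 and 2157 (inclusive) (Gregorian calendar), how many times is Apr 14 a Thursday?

Track Apr 14's weekday year by year (advancing +1, or +2 across a Feb 29):
  2083: Wed  2084: Fri (+2)  2085: Sat (+1)  2086: Sun (+1)  2087: Mon (+1)
  2088: Wed (+2)  2089: Thu (+1) ✓  2090: Fri (+1)  2091: Sat (+1)  2092: Mon (+2)
  2093: Tue (+1)  2094: Wed (+1)  2095: Thu (+1) ✓  2096: Sat (+2)  … (47 more years) …
  2144: Tue (+2)  2145: Wed (+1)  2146: Thu (+1) ✓  2147: Fri (+1)  2148: Sun (+2)
  2149: Mon (+1)  2150: Tue (+1)  2151: Wed (+1)  2152: Fri (+2)  2153: Sat (+1)
  2154: Sun (+1)  2155: Mon (+1)  2156: Wed (+2)  2157: Thu (+1) ✓
Thursday years: 2089, 2095, 2101, 2107, 2112, 2118, 2129, 2135, 2140, 2146, 2157 — 11 in total.

11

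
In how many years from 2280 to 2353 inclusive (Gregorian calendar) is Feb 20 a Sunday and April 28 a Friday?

2

Check each year's weekday for Feb 20 and April 28:
  2280: Fri/Wed  2281: Sun/Thu  2282: Mon/Fri  2283: Tue/Sat  2284: Wed/Mon  2285: Fri/Tue  2286: Sat/Wed  2287: Sun/Thu  2288: Mon/Sat  2289: Wed/Sun  2290: Thu/Mon  2291: Fri/Tue  2292: Sat/Thu  2293: Mon/Fri  …(46 more)…  2340: Tue/Sun  2341: Thu/Mon  2342: Fri/Tue  2343: Sat/Wed  2344: Sun/Fri ✓  2345: Tue/Sat  2346: Wed/Sun  2347: Thu/Mon  2348: Fri/Wed  2349: Sun/Thu  2350: Mon/Fri  2351: Tue/Sat  2352: Wed/Mon  2353: Fri/Tue
Both conditions hold in: 2316, 2344 — 2.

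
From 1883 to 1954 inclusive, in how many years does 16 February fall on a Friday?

Track 16 February's weekday year by year (advancing +1, or +2 across a Feb 29):
  1883: Fri ✓  1884: Sat (+1)  1885: Mon (+2)  1886: Tue (+1)  1887: Wed (+1)
  1888: Thu (+1)  1889: Sat (+2)  1890: Sun (+1)  1891: Mon (+1)  1892: Tue (+1)
  1893: Thu (+2)  1894: Fri (+1) ✓  1895: Sat (+1)  1896: Sun (+1)  … (44 more years) …
  1941: Sun (+2)  1942: Mon (+1)  1943: Tue (+1)  1944: Wed (+1)  1945: Fri (+2) ✓
  1946: Sat (+1)  1947: Sun (+1)  1948: Mon (+1)  1949: Wed (+2)  1950: Thu (+1)
  1951: Fri (+1) ✓  1952: Sat (+1)  1953: Mon (+2)  1954: Tue (+1)
Friday years: 1883, 1894, 1900, 1906, 1912, 1917, 1923, 1934, 1940, 1945, 1951 — 11 in total.

11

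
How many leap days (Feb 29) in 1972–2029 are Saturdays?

2

Leap years in 1972–2029: 15 of them.
Feb 29 weekday advances by 5 (mod 7) from one leap year to the next four years later (or differs when a century non-leap intervenes).
Leap-day weekdays: 1972:Tue 1976:Sun 1980:Fri 1984:Wed 1988:Mon 1992:Sat✓ 1996:Thu 2000:Tue 2004:Sun 2008:Fri 2012:Wed 2016:Mon 2020:Sat✓ 2024:Thu 2028:Tue
Saturday: 1992, 2020 → 2.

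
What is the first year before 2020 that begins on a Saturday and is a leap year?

Jan 1 advances by 2 weekdays after a leap year and by 1 after a common year.
2020: Jan 1 is Wednesday (leap).
2019: Tuesday
2018: Monday
2017: Sunday
2016: Friday (leap)
2015: Thursday
2014: Wednesday
2013: Tuesday
2012: Sunday (leap)
2011: Saturday
2010: Friday
2009: Thursday
2008: Tuesday (leap)
2007: Monday
2006: Sunday
2005: Saturday
2004: Thursday (leap)
2003: Wednesday
2002: Tuesday
2001: Monday
2000: Saturday (leap)
2000 begins on a Saturday and is a leap year.

2000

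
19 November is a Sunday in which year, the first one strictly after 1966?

1967

From one year to the next, a fixed date's weekday advances by 1, or by 2 when a Feb 29 lies between the two dates.
1966: November 19 is Saturday.
1967: Sunday (+1)
19 November falls on a Sunday in 1967.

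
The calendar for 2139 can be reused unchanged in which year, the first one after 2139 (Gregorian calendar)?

2150

Two years share a calendar iff Jan 1 falls on the same weekday and both are leap or both are common. 2139: Jan 1 is Thursday, common year.
2140: Jan 1 Friday, leap
2141: Jan 1 Sunday, common
2142: Jan 1 Monday, common
2143: Jan 1 Tuesday, common
2144: Jan 1 Wednesday, leap
2145: Jan 1 Friday, common
2146: Jan 1 Saturday, common
2147: Jan 1 Sunday, common
2148: Jan 1 Monday, leap
2149: Jan 1 Wednesday, common
2150: Jan 1 Thursday, common
2150 matches on both conditions.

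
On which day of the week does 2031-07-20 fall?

Sunday

January 1, 2031 is a Wednesday.
July 20 is day 201 of the year, i.e. 200 days after Jan 1.
200 mod 7 = 4, so advance 4 weekdays from Wednesday: Sunday.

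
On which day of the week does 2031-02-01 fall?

Saturday

January 1, 2031 is a Wednesday.
February 1 is day 32 of the year, i.e. 31 days after Jan 1.
31 mod 7 = 3, so advance 3 weekdays from Wednesday: Saturday.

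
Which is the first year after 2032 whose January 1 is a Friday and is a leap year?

Jan 1 advances by 2 weekdays after a leap year and by 1 after a common year.
2032: Jan 1 is Thursday (leap).
2033: Saturday
2034: Sunday
2035: Monday
2036: Tuesday (leap)
2037: Thursday
2038: Friday
2039: Saturday
2040: Sunday (leap)
2041: Tuesday
2042: Wednesday
2043: Thursday
2044: Friday (leap)
2044 begins on a Friday and is a leap year.

2044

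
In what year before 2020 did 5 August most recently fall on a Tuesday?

2014

From one year to the next, a fixed date's weekday advances by 1, or by 2 when a Feb 29 lies between the two dates.
2020: August 5 is Wednesday.
2019: Monday (−2)
2018: Sunday (−1)
2017: Saturday (−1)
2016: Friday (−1)
2015: Wednesday (−2)
2014: Tuesday (−1)
5 August falls on a Tuesday in 2014.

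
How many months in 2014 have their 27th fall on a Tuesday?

Check the 27th of each month of 2014: Jan 27: Mon, Feb 27: Thu, Mar 27: Thu, Apr 27: Sun, May 27: Tue, Jun 27: Fri, Jul 27: Sun, Aug 27: Wed, Sep 27: Sat, Oct 27: Mon, Nov 27: Thu, Dec 27: Sat.
Tuesday occurs in May — 1 month.

1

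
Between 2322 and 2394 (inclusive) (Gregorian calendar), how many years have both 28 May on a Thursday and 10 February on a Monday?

Check each year's weekday for 28 May and 10 February:
  2322: Sun/Fri  2323: Mon/Sat  2324: Wed/Sun  2325: Thu/Tue  2326: Fri/Wed  2327: Sat/Thu  2328: Mon/Fri  2329: Tue/Sun  2330: Wed/Mon  2331: Thu/Tue  2332: Sat/Wed  2333: Sun/Fri  2334: Mon/Sat  2335: Tue/Sun  …(45 more)…  2381: Thu/Tue  2382: Fri/Wed  2383: Sat/Thu  2384: Mon/Fri  2385: Tue/Sun  2386: Wed/Mon  2387: Thu/Tue  2388: Sat/Wed  2389: Sun/Fri  2390: Mon/Sat  2391: Tue/Sun  2392: Thu/Mon ✓  2393: Fri/Wed  2394: Sat/Thu
Both conditions hold in: 2336, 2364, 2392 — 3.

3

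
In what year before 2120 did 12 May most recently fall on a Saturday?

2114

From one year to the next, a fixed date's weekday advances by 1, or by 2 when a Feb 29 lies between the two dates.
2120: May 12 is Sunday.
2119: Friday (−2)
2118: Thursday (−1)
2117: Wednesday (−1)
2116: Tuesday (−1)
2115: Sunday (−2)
2114: Saturday (−1)
12 May falls on a Saturday in 2114.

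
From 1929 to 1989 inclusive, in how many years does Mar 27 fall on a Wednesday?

9

Track Mar 27's weekday year by year (advancing +1, or +2 across a Feb 29):
  1929: Wed ✓  1930: Thu (+1)  1931: Fri (+1)  1932: Sun (+2)  1933: Mon (+1)
  1934: Tue (+1)  1935: Wed (+1) ✓  1936: Fri (+2)  1937: Sat (+1)  1938: Sun (+1)
  1939: Mon (+1)  1940: Wed (+2) ✓  1941: Thu (+1)  1942: Fri (+1)  … (33 more years) …
  1976: Sat (+2)  1977: Sun (+1)  1978: Mon (+1)  1979: Tue (+1)  1980: Thu (+2)
  1981: Fri (+1)  1982: Sat (+1)  1983: Sun (+1)  1984: Tue (+2)  1985: Wed (+1) ✓
  1986: Thu (+1)  1987: Fri (+1)  1988: Sun (+2)  1989: Mon (+1)
Wednesday years: 1929, 1935, 1940, 1946, 1957, 1963, 1968, 1974, 1985 — 9 in total.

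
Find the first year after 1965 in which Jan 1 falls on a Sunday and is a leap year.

Jan 1 advances by 2 weekdays after a leap year and by 1 after a common year.
1965: Jan 1 is Friday.
1966: Saturday
1967: Sunday
1968: Monday (leap)
1969: Wednesday
1970: Thursday
1971: Friday
1972: Saturday (leap)
1973: Monday
1974: Tuesday
1975: Wednesday
1976: Thursday (leap)
1977: Saturday
1978: Sunday
1979: Monday
1980: Tuesday (leap)
1981: Thursday
1982: Friday
1983: Saturday
1984: Sunday (leap)
1984 begins on a Sunday and is a leap year.

1984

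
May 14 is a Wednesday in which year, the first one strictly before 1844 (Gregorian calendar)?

1834

From one year to the next, a fixed date's weekday advances by 1, or by 2 when a Feb 29 lies between the two dates.
1844: May 14 is Tuesday.
1843: Sunday (−2)
1842: Saturday (−1)
1841: Friday (−1)
1840: Thursday (−1)
1839: Tuesday (−2)
1838: Monday (−1)
1837: Sunday (−1)
1836: Saturday (−1)
1835: Thursday (−2)
1834: Wednesday (−1)
May 14 falls on a Wednesday in 1834.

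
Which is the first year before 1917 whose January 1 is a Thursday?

1914

Jan 1 advances by 2 weekdays after a leap year and by 1 after a common year.
1917: Jan 1 is Monday.
1916: Saturday (leap)
1915: Friday
1914: Thursday
1914 begins on a Thursday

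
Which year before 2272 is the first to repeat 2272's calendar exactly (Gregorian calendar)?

Two years share a calendar iff Jan 1 falls on the same weekday and both are leap or both are common. 2272: Jan 1 is Monday, leap year.
2271: Jan 1 Sunday, common
2270: Jan 1 Saturday, common
2269: Jan 1 Friday, common
2268: Jan 1 Wednesday, leap
2267: Jan 1 Tuesday, common
2266: Jan 1 Monday, common
2265: Jan 1 Sunday, common
2264: Jan 1 Friday, leap
2263: Jan 1 Thursday, common
2262: Jan 1 Wednesday, common
2261: Jan 1 Tuesday, common
2260: Jan 1 Sunday, leap
2259: Jan 1 Saturday, common
2258: Jan 1 Friday, common
2257: Jan 1 Thursday, common
2256: Jan 1 Tuesday, leap
2255: Jan 1 Monday, common
2254: Jan 1 Sunday, common
2253: Jan 1 Saturday, common
2252: Jan 1 Thursday, leap
2251: Jan 1 Wednesday, common
2250: Jan 1 Tuesday, common
2249: Jan 1 Monday, common
2248: Jan 1 Saturday, leap
2247: Jan 1 Friday, common
2246: Jan 1 Thursday, common
2245: Jan 1 Wednesday, common
2244: Jan 1 Monday, leap
2244 matches on both conditions.

2244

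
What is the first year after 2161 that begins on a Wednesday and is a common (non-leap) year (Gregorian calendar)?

2166

Jan 1 advances by 2 weekdays after a leap year and by 1 after a common year.
2161: Jan 1 is Thursday.
2162: Friday
2163: Saturday
2164: Sunday (leap)
2165: Tuesday
2166: Wednesday
2166 begins on a Wednesday and is a common year.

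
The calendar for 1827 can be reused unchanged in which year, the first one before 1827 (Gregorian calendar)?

1821

Two years share a calendar iff Jan 1 falls on the same weekday and both are leap or both are common. 1827: Jan 1 is Monday, common year.
1826: Jan 1 Sunday, common
1825: Jan 1 Saturday, common
1824: Jan 1 Thursday, leap
1823: Jan 1 Wednesday, common
1822: Jan 1 Tuesday, common
1821: Jan 1 Monday, common
1821 matches on both conditions.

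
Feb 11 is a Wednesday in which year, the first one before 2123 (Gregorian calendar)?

From one year to the next, a fixed date's weekday advances by 1, or by 2 when a Feb 29 lies between the two dates.
2123: February 11 is Thursday.
2122: Wednesday (−1)
Feb 11 falls on a Wednesday in 2122.

2122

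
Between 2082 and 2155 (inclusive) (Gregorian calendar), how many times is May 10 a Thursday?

Track May 10's weekday year by year (advancing +1, or +2 across a Feb 29):
  2082: Sun  2083: Mon (+1)  2084: Wed (+2)  2085: Thu (+1) ✓  2086: Fri (+1)
  2087: Sat (+1)  2088: Mon (+2)  2089: Tue (+1)  2090: Wed (+1)  2091: Thu (+1) ✓
  2092: Sat (+2)  2093: Sun (+1)  2094: Mon (+1)  2095: Tue (+1)  … (46 more years) …
  2142: Thu (+1) ✓  2143: Fri (+1)  2144: Sun (+2)  2145: Mon (+1)  2146: Tue (+1)
  2147: Wed (+1)  2148: Fri (+2)  2149: Sat (+1)  2150: Sun (+1)  2151: Mon (+1)
  2152: Wed (+2)  2153: Thu (+1) ✓  2154: Fri (+1)  2155: Sat (+1)
Thursday years: 2085, 2091, 2096, 2103, 2108, 2114, 2125, 2131, 2136, 2142, 2153 — 11 in total.

11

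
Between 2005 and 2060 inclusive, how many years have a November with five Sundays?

November has 30 days; it has five Sundays when Sunday falls among the first (month-length − 28) days — i.e. when November 1 is one of Sunday/Saturday.
November 1 by year: 2005:Tue 2006:Wed 2007:Thu 2008:Sat✓ 2009:Sun✓ 2010:Mon 2011:Tue 2012:Thu 2013:Fri 2014:Sat✓ 2015:Sun✓ 2016:Tue 2017:Wed 2018:Thu 2019:Fri …(26 more)… 2046:Thu 2047:Fri 2048:Sun✓ 2049:Mon 2050:Tue 2051:Wed 2052:Fri 2053:Sat✓ 2054:Sun✓ 2055:Mon 2056:Wed 2057:Thu 2058:Fri 2059:Sat✓ 2060:Mon
Years with five Sundays: 2008, 2009, 2014, 2015, 2020, 2025, 2026, 2031, 2036, 2037, 2042, 2043, 2048, 2053, 2054, 2059 → 16.

16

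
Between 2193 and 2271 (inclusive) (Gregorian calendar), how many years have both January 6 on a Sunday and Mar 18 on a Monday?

Check each year's weekday for January 6 and Mar 18:
  2193: Sun/Mon ✓  2194: Mon/Tue  2195: Tue/Wed  2196: Wed/Fri  2197: Fri/Sat  2198: Sat/Sun  2199: Sun/Mon ✓  2200: Mon/Tue  2201: Tue/Wed  2202: Wed/Thu  2203: Thu/Fri  2204: Fri/Sun  2205: Sun/Mon ✓  2206: Mon/Tue  …(51 more)…  2258: Wed/Thu  2259: Thu/Fri  2260: Fri/Sun  2261: Sun/Mon ✓  2262: Mon/Tue  2263: Tue/Wed  2264: Wed/Fri  2265: Fri/Sat  2266: Sat/Sun  2267: Sun/Mon ✓  2268: Mon/Wed  2269: Wed/Thu  2270: Thu/Fri  2271: Fri/Sat
Both conditions hold in: 2193, 2199, 2205, 2211, 2222, 2233, 2239, 2250, 2261, 2267 — 10.

10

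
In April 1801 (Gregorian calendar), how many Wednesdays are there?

5

April 1801 has 30 days and begins on Wednesday.
The first Wednesday is April 1.
Wednesdays fall on 1, 8, 15, 22, 29 — that's 5.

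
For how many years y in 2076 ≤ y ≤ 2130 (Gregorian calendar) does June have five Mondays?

16

June has 30 days; it has five Mondays when Monday falls among the first (month-length − 28) days — i.e. when June 1 is one of Monday/Sunday.
June 1 by year: 2076:Mon✓ 2077:Tue 2078:Wed 2079:Thu 2080:Sat 2081:Sun✓ 2082:Mon✓ 2083:Tue 2084:Thu 2085:Fri 2086:Sat 2087:Sun✓ 2088:Tue 2089:Wed 2090:Thu …(25 more)… 2116:Mon✓ 2117:Tue 2118:Wed 2119:Thu 2120:Sat 2121:Sun✓ 2122:Mon✓ 2123:Tue 2124:Thu 2125:Fri 2126:Sat 2127:Sun✓ 2128:Tue 2129:Wed 2130:Thu
Years with five Mondays: 2076, 2081, 2082, 2087, 2092, 2093, 2098, 2099, 2104, 2105, 2110, 2111, 2116, 2121, 2122, 2127 → 16.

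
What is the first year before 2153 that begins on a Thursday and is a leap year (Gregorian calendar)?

2128

Jan 1 advances by 2 weekdays after a leap year and by 1 after a common year.
2153: Jan 1 is Monday.
2152: Saturday (leap)
2151: Friday
2150: Thursday
2149: Wednesday
2148: Monday (leap)
2147: Sunday
2146: Saturday
2145: Friday
2144: Wednesday (leap)
2143: Tuesday
2142: Monday
2141: Sunday
2140: Friday (leap)
2139: Thursday
2138: Wednesday
2137: Tuesday
2136: Sunday (leap)
2135: Saturday
2134: Friday
2133: Thursday
2132: Tuesday (leap)
2131: Monday
2130: Sunday
2129: Saturday
2128: Thursday (leap)
2128 begins on a Thursday and is a leap year.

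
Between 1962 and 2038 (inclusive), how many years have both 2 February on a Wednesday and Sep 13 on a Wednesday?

3

Check each year's weekday for 2 February and Sep 13:
  1962: Fri/Thu  1963: Sat/Fri  1964: Sun/Sun  1965: Tue/Mon  1966: Wed/Tue  1967: Thu/Wed  1968: Fri/Fri  1969: Sun/Sat  1970: Mon/Sun  1971: Tue/Mon  1972: Wed/Wed ✓  1973: Fri/Thu  1974: Sat/Fri  1975: Sun/Sat  …(49 more)…  2025: Sun/Sat  2026: Mon/Sun  2027: Tue/Mon  2028: Wed/Wed ✓  2029: Fri/Thu  2030: Sat/Fri  2031: Sun/Sat  2032: Mon/Mon  2033: Wed/Tue  2034: Thu/Wed  2035: Fri/Thu  2036: Sat/Sat  2037: Mon/Sun  2038: Tue/Mon
Both conditions hold in: 1972, 2000, 2028 — 3.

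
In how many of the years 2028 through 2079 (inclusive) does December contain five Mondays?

22

December has 31 days; it has five Mondays when Monday falls among the first (month-length − 28) days — i.e. when December 1 is one of Monday/Sunday/Saturday.
December 1 by year: 2028:Fri 2029:Sat✓ 2030:Sun✓ 2031:Mon✓ 2032:Wed 2033:Thu 2034:Fri 2035:Sat✓ 2036:Mon✓ 2037:Tue 2038:Wed 2039:Thu 2040:Sat✓ 2041:Sun✓ 2042:Mon✓ …(22 more)… 2065:Tue 2066:Wed 2067:Thu 2068:Sat✓ 2069:Sun✓ 2070:Mon✓ 2071:Tue 2072:Thu 2073:Fri 2074:Sat✓ 2075:Sun✓ 2076:Tue 2077:Wed 2078:Thu 2079:Fri
Years with five Mondays: 2029, 2030, 2031, 2035, 2036, 2040, 2041, 2042, 2046, 2047, 2052, 2053, 2057, 2058, 2059, 2063, 2064, 2068, 2069, 2070, 2074, 2075 → 22.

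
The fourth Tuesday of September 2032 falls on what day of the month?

28

September 1, 2032 is a Wednesday, so the first Tuesday is the 7th.
The fourth Tuesday is 7 + 21 = 28.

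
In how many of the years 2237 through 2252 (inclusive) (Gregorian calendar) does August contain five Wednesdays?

August has 31 days; it has five Wednesdays when Wednesday falls among the first (month-length − 28) days — i.e. when August 1 is one of Wednesday/Tuesday/Monday.
August 1 by year: 2237:Tue✓ 2238:Wed✓ 2239:Thu 2240:Sat 2241:Sun 2242:Mon✓ 2243:Tue✓ 2244:Thu 2245:Fri 2246:Sat 2247:Sun 2248:Tue✓ 2249:Wed✓ 2250:Thu 2251:Fri 2252:Sun
Years with five Wednesdays: 2237, 2238, 2242, 2243, 2248, 2249 → 6.

6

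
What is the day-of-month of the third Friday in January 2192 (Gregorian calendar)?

20

January 1, 2192 is a Sunday, so the first Friday is the 6th.
The third Friday is 6 + 14 = 20.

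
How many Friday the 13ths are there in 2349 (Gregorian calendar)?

Check the 13th of each month of 2349: Jan 13: Thu, Feb 13: Sun, Mar 13: Sun, Apr 13: Wed, May 13: Fri, Jun 13: Mon, Jul 13: Wed, Aug 13: Sat, Sep 13: Tue, Oct 13: Thu, Nov 13: Sun, Dec 13: Tue.
Friday occurs in May — 1 month.

1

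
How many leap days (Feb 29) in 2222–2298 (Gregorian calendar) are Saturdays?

3

Leap years in 2222–2298: 19 of them.
Feb 29 weekday advances by 5 (mod 7) from one leap year to the next four years later (or differs when a century non-leap intervenes).
Leap-day weekdays: 2224:Sun 2228:Fri 2232:Wed 2236:Mon 2240:Sat✓ 2244:Thu 2248:Tue 2252:Sun 2256:Fri 2260:Wed 2264:Mon 2268:Sat✓ 2272:Thu 2276:Tue 2280:Sun 2284:Fri 2288:Wed 2292:Mon 2296:Sat✓
Saturday: 2240, 2268, 2296 → 3.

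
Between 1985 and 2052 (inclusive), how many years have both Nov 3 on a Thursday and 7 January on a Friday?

Check each year's weekday for Nov 3 and 7 January:
  1985: Sun/Mon  1986: Mon/Tue  1987: Tue/Wed  1988: Thu/Thu  1989: Fri/Sat  1990: Sat/Sun  1991: Sun/Mon  1992: Tue/Tue  1993: Wed/Thu  1994: Thu/Fri ✓  1995: Fri/Sat  1996: Sun/Sun  1997: Mon/Tue  1998: Tue/Wed  …(40 more)…  2039: Thu/Fri ✓  2040: Sat/Sat  2041: Sun/Mon  2042: Mon/Tue  2043: Tue/Wed  2044: Thu/Thu  2045: Fri/Sat  2046: Sat/Sun  2047: Sun/Mon  2048: Tue/Tue  2049: Wed/Thu  2050: Thu/Fri ✓  2051: Fri/Sat  2052: Sun/Sun
Both conditions hold in: 1994, 2005, 2011, 2022, 2033, 2039, 2050 — 7.

7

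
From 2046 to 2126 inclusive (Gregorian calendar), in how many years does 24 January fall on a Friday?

Track 24 January's weekday year by year (advancing +1, or +2 across a Feb 29):
  2046: Wed  2047: Thu (+1)  2048: Fri (+1) ✓  2049: Sun (+2)  2050: Mon (+1)
  2051: Tue (+1)  2052: Wed (+1)  2053: Fri (+2) ✓  2054: Sat (+1)  2055: Sun (+1)
  2056: Mon (+1)  2057: Wed (+2)  2058: Thu (+1)  2059: Fri (+1) ✓  … (53 more years) …
  2113: Tue (+2)  2114: Wed (+1)  2115: Thu (+1)  2116: Fri (+1) ✓  2117: Sun (+2)
  2118: Mon (+1)  2119: Tue (+1)  2120: Wed (+1)  2121: Fri (+2) ✓  2122: Sat (+1)
  2123: Sun (+1)  2124: Mon (+1)  2125: Wed (+2)  2126: Thu (+1)
Friday years: 2048, 2053, 2059, 2070, 2076, 2081, 2087, 2098, 2110, 2116, 2121 — 11 in total.

11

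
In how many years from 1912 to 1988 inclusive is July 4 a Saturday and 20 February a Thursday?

2

Check each year's weekday for July 4 and 20 February:
  1912: Thu/Tue  1913: Fri/Thu  1914: Sat/Fri  1915: Sun/Sat  1916: Tue/Sun  1917: Wed/Tue  1918: Thu/Wed  1919: Fri/Thu  1920: Sun/Fri  1921: Mon/Sun  1922: Tue/Mon  1923: Wed/Tue  1924: Fri/Wed  1925: Sat/Fri  …(49 more)…  1975: Fri/Thu  1976: Sun/Fri  1977: Mon/Sun  1978: Tue/Mon  1979: Wed/Tue  1980: Fri/Wed  1981: Sat/Fri  1982: Sun/Sat  1983: Mon/Sun  1984: Wed/Mon  1985: Thu/Wed  1986: Fri/Thu  1987: Sat/Fri  1988: Mon/Sat
Both conditions hold in: 1936, 1964 — 2.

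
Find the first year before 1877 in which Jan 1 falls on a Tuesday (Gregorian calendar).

Jan 1 advances by 2 weekdays after a leap year and by 1 after a common year.
1877: Jan 1 is Monday.
1876: Saturday (leap)
1875: Friday
1874: Thursday
1873: Wednesday
1872: Monday (leap)
1871: Sunday
1870: Saturday
1869: Friday
1868: Wednesday (leap)
1867: Tuesday
1867 begins on a Tuesday

1867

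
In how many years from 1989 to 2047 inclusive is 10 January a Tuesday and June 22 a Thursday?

Check each year's weekday for 10 January and June 22:
  1989: Tue/Thu ✓  1990: Wed/Fri  1991: Thu/Sat  1992: Fri/Mon  1993: Sun/Tue  1994: Mon/Wed  1995: Tue/Thu ✓  1996: Wed/Sat  1997: Fri/Sun  1998: Sat/Mon  1999: Sun/Tue  2000: Mon/Thu  2001: Wed/Fri  2002: Thu/Sat  …(31 more)…  2034: Tue/Thu ✓  2035: Wed/Fri  2036: Thu/Sun  2037: Sat/Mon  2038: Sun/Tue  2039: Mon/Wed  2040: Tue/Fri  2041: Thu/Sat  2042: Fri/Sun  2043: Sat/Mon  2044: Sun/Wed  2045: Tue/Thu ✓  2046: Wed/Fri  2047: Thu/Sat
Both conditions hold in: 1989, 1995, 2006, 2017, 2023, 2034, 2045 — 7.

7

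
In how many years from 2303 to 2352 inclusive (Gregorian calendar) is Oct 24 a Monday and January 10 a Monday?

Check each year's weekday for Oct 24 and January 10:
  2303: Sat/Sat  2304: Mon/Sun  2305: Tue/Tue  2306: Wed/Wed  2307: Thu/Thu  2308: Sat/Fri  2309: Sun/Sun  2310: Mon/Mon ✓  2311: Tue/Tue  2312: Thu/Wed  2313: Fri/Fri  2314: Sat/Sat  2315: Sun/Sun  2316: Tue/Mon  …(22 more)…  2339: Tue/Tue  2340: Thu/Wed  2341: Fri/Fri  2342: Sat/Sat  2343: Sun/Sun  2344: Tue/Mon  2345: Wed/Wed  2346: Thu/Thu  2347: Fri/Fri  2348: Sun/Sat  2349: Mon/Mon ✓  2350: Tue/Tue  2351: Wed/Wed  2352: Fri/Thu
Both conditions hold in: 2310, 2321, 2327, 2338, 2349 — 5.

5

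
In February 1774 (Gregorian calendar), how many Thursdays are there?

4

February 1774 has 28 days and begins on Tuesday.
The first Thursday is February 3.
Thursdays fall on 3, 10, 17, 24 — that's 4.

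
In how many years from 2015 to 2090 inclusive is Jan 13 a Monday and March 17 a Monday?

Check each year's weekday for Jan 13 and March 17:
  2015: Tue/Tue  2016: Wed/Thu  2017: Fri/Fri  2018: Sat/Sat  2019: Sun/Sun  2020: Mon/Tue  2021: Wed/Wed  2022: Thu/Thu  2023: Fri/Fri  2024: Sat/Sun  2025: Mon/Mon ✓  2026: Tue/Tue  2027: Wed/Wed  2028: Thu/Fri  …(48 more)…  2077: Wed/Wed  2078: Thu/Thu  2079: Fri/Fri  2080: Sat/Sun  2081: Mon/Mon ✓  2082: Tue/Tue  2083: Wed/Wed  2084: Thu/Fri  2085: Sat/Sat  2086: Sun/Sun  2087: Mon/Mon ✓  2088: Tue/Wed  2089: Thu/Thu  2090: Fri/Fri
Both conditions hold in: 2025, 2031, 2042, 2053, 2059, 2070, 2081, 2087 — 8.

8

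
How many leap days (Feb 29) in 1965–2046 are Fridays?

3

Leap years in 1965–2046: 20 of them.
Feb 29 weekday advances by 5 (mod 7) from one leap year to the next four years later (or differs when a century non-leap intervenes).
Leap-day weekdays: 1968:Thu 1972:Tue 1976:Sun 1980:Fri✓ 1984:Wed 1988:Mon 1992:Sat 1996:Thu 2000:Tue 2004:Sun 2008:Fri✓ 2012:Wed 2016:Mon 2020:Sat 2024:Thu 2028:Tue 2032:Sun 2036:Fri✓ 2040:Wed 2044:Mon
Friday: 1980, 2008, 2036 → 3.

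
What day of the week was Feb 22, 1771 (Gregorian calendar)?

Friday

January 1, 1771 is a Tuesday.
February 22 is day 53 of the year, i.e. 52 days after Jan 1.
52 mod 7 = 3, so advance 3 weekdays from Tuesday: Friday.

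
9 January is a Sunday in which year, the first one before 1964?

1955

From one year to the next, a fixed date's weekday advances by 1, or by 2 when a Feb 29 lies between the two dates.
1964: January 9 is Thursday.
1963: Wednesday (−1)
1962: Tuesday (−1)
1961: Monday (−1)
1960: Saturday (−2)
1959: Friday (−1)
1958: Thursday (−1)
1957: Wednesday (−1)
1956: Monday (−2)
1955: Sunday (−1)
9 January falls on a Sunday in 1955.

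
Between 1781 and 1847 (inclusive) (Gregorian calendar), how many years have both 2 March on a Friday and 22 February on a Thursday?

Check each year's weekday for 2 March and 22 February:
  1781: Fri/Thu ✓  1782: Sat/Fri  1783: Sun/Sat  1784: Tue/Sun  1785: Wed/Tue  1786: Thu/Wed  1787: Fri/Thu ✓  1788: Sun/Fri  1789: Mon/Sun  1790: Tue/Mon  1791: Wed/Tue  1792: Fri/Wed  1793: Sat/Fri  1794: Sun/Sat  …(39 more)…  1834: Sun/Sat  1835: Mon/Sun  1836: Wed/Mon  1837: Thu/Wed  1838: Fri/Thu ✓  1839: Sat/Fri  1840: Mon/Sat  1841: Tue/Mon  1842: Wed/Tue  1843: Thu/Wed  1844: Sat/Thu  1845: Sun/Sat  1846: Mon/Sun  1847: Tue/Mon
Both conditions hold in: 1781, 1787, 1798, 1810, 1821, 1827, 1838 — 7.

7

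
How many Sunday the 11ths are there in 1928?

Check the 11th of each month of 1928: Jan 11: Wed, Feb 11: Sat, Mar 11: Sun, Apr 11: Wed, May 11: Fri, Jun 11: Mon, Jul 11: Wed, Aug 11: Sat, Sep 11: Tue, Oct 11: Thu, Nov 11: Sun, Dec 11: Tue.
Sunday occurs in March, November — 2 months.

2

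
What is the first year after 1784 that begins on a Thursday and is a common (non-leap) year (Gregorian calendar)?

1789

Jan 1 advances by 2 weekdays after a leap year and by 1 after a common year.
1784: Jan 1 is Thursday (leap).
1785: Saturday
1786: Sunday
1787: Monday
1788: Tuesday (leap)
1789: Thursday
1789 begins on a Thursday and is a common year.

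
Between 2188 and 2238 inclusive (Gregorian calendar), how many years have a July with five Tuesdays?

23

July has 31 days; it has five Tuesdays when Tuesday falls among the first (month-length − 28) days — i.e. when July 1 is one of Tuesday/Monday/Sunday.
July 1 by year: 2188:Tue✓ 2189:Wed 2190:Thu 2191:Fri 2192:Sun✓ 2193:Mon✓ 2194:Tue✓ 2195:Wed 2196:Fri 2197:Sat 2198:Sun✓ 2199:Mon✓ 2200:Tue✓ 2201:Wed 2202:Thu …(21 more)… 2224:Thu 2225:Fri 2226:Sat 2227:Sun✓ 2228:Tue✓ 2229:Wed 2230:Thu 2231:Fri 2232:Sun✓ 2233:Mon✓ 2234:Tue✓ 2235:Wed 2236:Fri 2237:Sat 2238:Sun✓
Years with five Tuesdays: 2188, 2192, 2193, 2194, 2198, 2199, 2200, 2204, 2205, 2206, 2210, 2211, 2216, 2217, 2221, 2222, 2223, 2227, 2228, 2232, 2233, 2234, 2238 → 23.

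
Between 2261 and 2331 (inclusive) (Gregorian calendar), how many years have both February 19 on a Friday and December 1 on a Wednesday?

Check each year's weekday for February 19 and December 1:
  2261: Tue/Sun  2262: Wed/Mon  2263: Thu/Tue  2264: Fri/Thu  2265: Sun/Fri  2266: Mon/Sat  2267: Tue/Sun  2268: Wed/Tue  2269: Fri/Wed ✓  2270: Sat/Thu  2271: Sun/Fri  2272: Mon/Sun  2273: Wed/Mon  2274: Thu/Tue  …(43 more)…  2318: Tue/Sun  2319: Wed/Mon  2320: Thu/Wed  2321: Sat/Thu  2322: Sun/Fri  2323: Mon/Sat  2324: Tue/Mon  2325: Thu/Tue  2326: Fri/Wed ✓  2327: Sat/Thu  2328: Sun/Sat  2329: Tue/Sun  2330: Wed/Mon  2331: Thu/Tue
Both conditions hold in: 2269, 2275, 2286, 2297, 2309, 2315, 2326 — 7.

7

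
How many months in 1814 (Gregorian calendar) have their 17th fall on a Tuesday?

1

Check the 17th of each month of 1814: Jan 17: Mon, Feb 17: Thu, Mar 17: Thu, Apr 17: Sun, May 17: Tue, Jun 17: Fri, Jul 17: Sun, Aug 17: Wed, Sep 17: Sat, Oct 17: Mon, Nov 17: Thu, Dec 17: Sat.
Tuesday occurs in May — 1 month.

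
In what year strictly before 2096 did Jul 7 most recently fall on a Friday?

2090

From one year to the next, a fixed date's weekday advances by 1, or by 2 when a Feb 29 lies between the two dates.
2096: July 7 is Saturday.
2095: Thursday (−2)
2094: Wednesday (−1)
2093: Tuesday (−1)
2092: Monday (−1)
2091: Saturday (−2)
2090: Friday (−1)
Jul 7 falls on a Friday in 2090.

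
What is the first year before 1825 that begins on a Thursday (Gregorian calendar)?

1824

Jan 1 advances by 2 weekdays after a leap year and by 1 after a common year.
1825: Jan 1 is Saturday.
1824: Thursday (leap)
1824 begins on a Thursday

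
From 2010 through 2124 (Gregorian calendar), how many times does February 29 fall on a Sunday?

Leap years in 2010–2124: 28 of them.
Feb 29 weekday advances by 5 (mod 7) from one leap year to the next four years later (or differs when a century non-leap intervenes).
Leap-day weekdays: 2012:Wed 2016:Mon 2020:Sat 2024:Thu 2028:Tue 2032:Sun✓ 2036:Fri 2040:Wed 2044:Mon 2048:Sat 2052:Thu 2056:Tue 2060:Sun✓ 2064:Fri 2068:Wed 2072:Mon 2076:Sat 2080:Thu 2084:Tue 2088:Sun✓ 2092:Fri 2096:Wed 2104:Fri 2108:Wed 2112:Mon 2116:Sat 2120:Thu 2124:Tue
Sunday: 2032, 2060, 2088 → 3.

3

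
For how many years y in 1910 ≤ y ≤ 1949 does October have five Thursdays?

October has 31 days; it has five Thursdays when Thursday falls among the first (month-length − 28) days — i.e. when October 1 is one of Thursday/Wednesday/Tuesday.
October 1 by year: 1910:Sat 1911:Sun 1912:Tue✓ 1913:Wed✓ 1914:Thu✓ 1915:Fri 1916:Sun 1917:Mon 1918:Tue✓ 1919:Wed✓ 1920:Fri 1921:Sat 1922:Sun 1923:Mon 1924:Wed✓ …(10 more)… 1935:Tue✓ 1936:Thu✓ 1937:Fri 1938:Sat 1939:Sun 1940:Tue✓ 1941:Wed✓ 1942:Thu✓ 1943:Fri 1944:Sun 1945:Mon 1946:Tue✓ 1947:Wed✓ 1948:Fri 1949:Sat
Years with five Thursdays: 1912, 1913, 1914, 1918, 1919, 1924, 1925, 1929, 1930, 1931, 1935, 1936, 1940, 1941, 1942, 1946, 1947 → 17.

17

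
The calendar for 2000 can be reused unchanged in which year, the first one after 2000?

2028

Two years share a calendar iff Jan 1 falls on the same weekday and both are leap or both are common. 2000: Jan 1 is Saturday, leap year.
2001: Jan 1 Monday, common
2002: Jan 1 Tuesday, common
2003: Jan 1 Wednesday, common
2004: Jan 1 Thursday, leap
2005: Jan 1 Saturday, common
2006: Jan 1 Sunday, common
2007: Jan 1 Monday, common
2008: Jan 1 Tuesday, leap
2009: Jan 1 Thursday, common
2010: Jan 1 Friday, common
2011: Jan 1 Saturday, common
2012: Jan 1 Sunday, leap
2013: Jan 1 Tuesday, common
2014: Jan 1 Wednesday, common
2015: Jan 1 Thursday, common
2016: Jan 1 Friday, leap
2017: Jan 1 Sunday, common
2018: Jan 1 Monday, common
2019: Jan 1 Tuesday, common
2020: Jan 1 Wednesday, leap
2021: Jan 1 Friday, common
2022: Jan 1 Saturday, common
2023: Jan 1 Sunday, common
2024: Jan 1 Monday, leap
2025: Jan 1 Wednesday, common
2026: Jan 1 Thursday, common
2027: Jan 1 Friday, common
2028: Jan 1 Saturday, leap
2028 matches on both conditions.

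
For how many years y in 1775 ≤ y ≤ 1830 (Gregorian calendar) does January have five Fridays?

25

January has 31 days; it has five Fridays when Friday falls among the first (month-length − 28) days — i.e. when January 1 is one of Friday/Thursday/Wednesday.
January 1 by year: 1775:Sun 1776:Mon 1777:Wed✓ 1778:Thu✓ 1779:Fri✓ 1780:Sat 1781:Mon 1782:Tue 1783:Wed✓ 1784:Thu✓ 1785:Sat 1786:Sun 1787:Mon 1788:Tue 1789:Thu✓ …(26 more)… 1816:Mon 1817:Wed✓ 1818:Thu✓ 1819:Fri✓ 1820:Sat 1821:Mon 1822:Tue 1823:Wed✓ 1824:Thu✓ 1825:Sat 1826:Sun 1827:Mon 1828:Tue 1829:Thu✓ 1830:Fri✓
Years with five Fridays: 1777, 1778, 1779, 1783, 1784, 1789, 1790, 1794, 1795, 1796, 1800, 1801, 1802, 1806, 1807, 1808, 1812, 1813, 1817, 1818, 1819, 1823, 1824, 1829, 1830 → 25.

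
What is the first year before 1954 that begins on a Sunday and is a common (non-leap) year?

Jan 1 advances by 2 weekdays after a leap year and by 1 after a common year.
1954: Jan 1 is Friday.
1953: Thursday
1952: Tuesday (leap)
1951: Monday
1950: Sunday
1950 begins on a Sunday and is a common year.

1950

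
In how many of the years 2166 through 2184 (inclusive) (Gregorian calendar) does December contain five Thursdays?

December has 31 days; it has five Thursdays when Thursday falls among the first (month-length − 28) days — i.e. when December 1 is one of Thursday/Wednesday/Tuesday.
December 1 by year: 2166:Mon 2167:Tue✓ 2168:Thu✓ 2169:Fri 2170:Sat 2171:Sun 2172:Tue✓ 2173:Wed✓ 2174:Thu✓ 2175:Fri 2176:Sun 2177:Mon 2178:Tue✓ 2179:Wed✓ 2180:Fri 2181:Sat 2182:Sun 2183:Mon 2184:Wed✓
Years with five Thursdays: 2167, 2168, 2172, 2173, 2174, 2178, 2179, 2184 → 8.

8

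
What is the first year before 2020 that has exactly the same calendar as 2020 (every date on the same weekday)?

1992

Two years share a calendar iff Jan 1 falls on the same weekday and both are leap or both are common. 2020: Jan 1 is Wednesday, leap year.
2019: Jan 1 Tuesday, common
2018: Jan 1 Monday, common
2017: Jan 1 Sunday, common
2016: Jan 1 Friday, leap
2015: Jan 1 Thursday, common
2014: Jan 1 Wednesday, common
2013: Jan 1 Tuesday, common
2012: Jan 1 Sunday, leap
2011: Jan 1 Saturday, common
2010: Jan 1 Friday, common
2009: Jan 1 Thursday, common
2008: Jan 1 Tuesday, leap
2007: Jan 1 Monday, common
2006: Jan 1 Sunday, common
2005: Jan 1 Saturday, common
2004: Jan 1 Thursday, leap
2003: Jan 1 Wednesday, common
2002: Jan 1 Tuesday, common
2001: Jan 1 Monday, common
2000: Jan 1 Saturday, leap
1999: Jan 1 Friday, common
1998: Jan 1 Thursday, common
1997: Jan 1 Wednesday, common
1996: Jan 1 Monday, leap
1995: Jan 1 Sunday, common
1994: Jan 1 Saturday, common
1993: Jan 1 Friday, common
1992: Jan 1 Wednesday, leap
1992 matches on both conditions.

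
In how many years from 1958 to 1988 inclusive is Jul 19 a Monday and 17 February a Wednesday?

3

Check each year's weekday for Jul 19 and 17 February:
  1958: Sat/Mon  1959: Sun/Tue  1960: Tue/Wed  1961: Wed/Fri  1962: Thu/Sat  1963: Fri/Sun  1964: Sun/Mon  1965: Mon/Wed ✓  1966: Tue/Thu  1967: Wed/Fri  1968: Fri/Sat  1969: Sat/Mon  1970: Sun/Tue  1971: Mon/Wed ✓  …(3 more)…  1975: Sat/Mon  1976: Mon/Tue  1977: Tue/Thu  1978: Wed/Fri  1979: Thu/Sat  1980: Sat/Sun  1981: Sun/Tue  1982: Mon/Wed ✓  1983: Tue/Thu  1984: Thu/Fri  1985: Fri/Sun  1986: Sat/Mon  1987: Sun/Tue  1988: Tue/Wed
Both conditions hold in: 1965, 1971, 1982 — 3.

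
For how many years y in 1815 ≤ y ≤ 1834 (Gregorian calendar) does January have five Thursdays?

January has 31 days; it has five Thursdays when Thursday falls among the first (month-length − 28) days — i.e. when January 1 is one of Thursday/Wednesday/Tuesday.
January 1 by year: 1815:Sun 1816:Mon 1817:Wed✓ 1818:Thu✓ 1819:Fri 1820:Sat 1821:Mon 1822:Tue✓ 1823:Wed✓ 1824:Thu✓ 1825:Sat 1826:Sun 1827:Mon 1828:Tue✓ 1829:Thu✓ 1830:Fri 1831:Sat 1832:Sun 1833:Tue✓ 1834:Wed✓
Years with five Thursdays: 1817, 1818, 1822, 1823, 1824, 1828, 1829, 1833, 1834 → 9.

9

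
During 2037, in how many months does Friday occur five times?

4

A month of length L has five Fridays iff its first Friday is on day ≤ L−28 (so day 1–3 in a 31-day month, 1–2 in a 30-day month, day 1 in a leap February).
Checking each month of 2037: Jan starts Thu (31d) ✓; Feb starts Sun (28d); Mar starts Sun (31d); Apr starts Wed (30d); May starts Fri (31d) ✓; Jun starts Mon (30d); Jul starts Wed (31d) ✓; Aug starts Sat (31d); Sep starts Tue (30d); Oct starts Thu (31d) ✓; Nov starts Sun (30d); Dec starts Tue (31d).
Five-Friday months: January, May, July, October → 4.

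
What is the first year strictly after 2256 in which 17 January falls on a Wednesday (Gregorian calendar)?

From one year to the next, a fixed date's weekday advances by 1, or by 2 when a Feb 29 lies between the two dates.
2256: January 17 is Thursday.
2257: Saturday (+2)
2258: Sunday (+1)
2259: Monday (+1)
2260: Tuesday (+1)
2261: Thursday (+2)
2262: Friday (+1)
2263: Saturday (+1)
2264: Sunday (+1)
2265: Tuesday (+2)
2266: Wednesday (+1)
17 January falls on a Wednesday in 2266.

2266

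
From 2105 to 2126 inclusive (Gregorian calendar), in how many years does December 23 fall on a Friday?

Track December 23's weekday year by year (advancing +1, or +2 across a Feb 29):
  2105: Wed  2106: Thu (+1)  2107: Fri (+1) ✓  2108: Sun (+2)  2109: Mon (+1)
  2110: Tue (+1)  2111: Wed (+1)  2112: Fri (+2) ✓  2113: Sat (+1)  2114: Sun (+1)
  2115: Mon (+1)  2116: Wed (+2)  2117: Thu (+1)  2118: Fri (+1) ✓  2119: Sat (+1)
  2120: Mon (+2)  2121: Tue (+1)  2122: Wed (+1)  2123: Thu (+1)  2124: Sat (+2)
  2125: Sun (+1)  2126: Mon (+1)
Friday years: 2107, 2112, 2118 — 3 in total.

3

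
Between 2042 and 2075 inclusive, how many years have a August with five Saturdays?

August has 31 days; it has five Saturdays when Saturday falls among the first (month-length − 28) days — i.e. when August 1 is one of Saturday/Friday/Thursday.
August 1 by year: 2042:Fri✓ 2043:Sat✓ 2044:Mon 2045:Tue 2046:Wed 2047:Thu✓ 2048:Sat✓ 2049:Sun 2050:Mon 2051:Tue 2052:Thu✓ 2053:Fri✓ 2054:Sat✓ 2055:Sun 2056:Tue …(4 more)… 2061:Mon 2062:Tue 2063:Wed 2064:Fri✓ 2065:Sat✓ 2066:Sun 2067:Mon 2068:Wed 2069:Thu✓ 2070:Fri✓ 2071:Sat✓ 2072:Mon 2073:Tue 2074:Wed 2075:Thu✓
Years with five Saturdays: 2042, 2043, 2047, 2048, 2052, 2053, 2054, 2058, 2059, 2064, 2065, 2069, 2070, 2071, 2075 → 15.

15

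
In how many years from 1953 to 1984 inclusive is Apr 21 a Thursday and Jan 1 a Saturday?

Check each year's weekday for Apr 21 and Jan 1:
  1953: Tue/Thu  1954: Wed/Fri  1955: Thu/Sat ✓  1956: Sat/Sun  1957: Sun/Tue  1958: Mon/Wed  1959: Tue/Thu  1960: Thu/Fri  1961: Fri/Sun  1962: Sat/Mon  1963: Sun/Tue  1964: Tue/Wed  1965: Wed/Fri  1966: Thu/Sat ✓  …(4 more)…  1971: Wed/Fri  1972: Fri/Sat  1973: Sat/Mon  1974: Sun/Tue  1975: Mon/Wed  1976: Wed/Thu  1977: Thu/Sat ✓  1978: Fri/Sun  1979: Sat/Mon  1980: Mon/Tue  1981: Tue/Thu  1982: Wed/Fri  1983: Thu/Sat ✓  1984: Sat/Sun
Both conditions hold in: 1955, 1966, 1977, 1983 — 4.

4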